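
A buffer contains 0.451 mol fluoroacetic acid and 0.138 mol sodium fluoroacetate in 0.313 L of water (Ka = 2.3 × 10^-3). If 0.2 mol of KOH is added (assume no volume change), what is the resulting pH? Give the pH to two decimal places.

pH = 2.77

OH- converts FCH2COOH to FCH2COO-: FCH2COOH → 0.251 mol, FCH2COO- → 0.338 mol.
pKa = −log(2.3 × 10^-3) = 2.638
Henderson–Hasselbalch with mole ratio 0.338/0.251: pH = 2.638 + (+0.129)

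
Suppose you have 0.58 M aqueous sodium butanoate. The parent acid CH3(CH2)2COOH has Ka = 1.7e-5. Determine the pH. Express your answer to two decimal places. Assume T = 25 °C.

pH = 9.27

CH3(CH2)2COO- is the conjugate base of the weak acid CH3(CH2)2COOH.
Kb = Kw/Ka = 1.0×10^-14 / 1.7 × 10^-5 = 5.88 × 10^-10
From the ICE table, Kb = x²/(0.58 − x) = 5.88 × 10^-10.
Since Kb ≪ C₀, x ≈ √(Kb·C₀) = 1.85 × 10^-5 M.
pOH = −log(1.85 × 10^-5) = 4.73; pH = 14.00 − 4.73 = 9.27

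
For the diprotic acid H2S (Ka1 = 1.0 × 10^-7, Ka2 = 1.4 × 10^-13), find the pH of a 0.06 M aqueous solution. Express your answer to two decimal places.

pH = 4.11

Ka1 ≫ Ka2, so treat the first dissociation as the only significant source of H+.
Ka1 = x²/(0.06 − x) = 1.0 × 10^-7
x ≈ √(1.0 × 10^-7 × 0.06) = 7.75 × 10^-5 M
pH = −log(7.75 × 10^-5) = 4.11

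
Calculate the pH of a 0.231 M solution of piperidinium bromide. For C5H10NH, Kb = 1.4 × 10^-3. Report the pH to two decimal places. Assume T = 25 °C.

C5H10NH2+ is the conjugate acid of the weak base C5H10NH.
Ka = Kw/Kb = 1.0×10^-14 / 1.4 × 10^-3 = 7.14 × 10^-12
From the ICE table, Ka = x²/(0.231 − x) = 7.14 × 10^-12.
Assume x ≪ 0.231: x ≈ √(7.14 × 10^-12 × 0.231) = 1.28 × 10^-6 M
(x/C₀ = 0.00056% < 5%, so the approximation holds.)
pH = −log[H+] = −log(1.28 × 10^-6) = 5.89

pH = 5.89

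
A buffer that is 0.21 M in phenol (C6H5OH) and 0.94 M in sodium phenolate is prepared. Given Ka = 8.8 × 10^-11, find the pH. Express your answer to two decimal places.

pKa = −log(8.8 × 10^-11) = 10.056
Henderson–Hasselbalch: pH = pKa + log([C6H5O-]/[C6H5OH]) = 10.056 + log(0.94/0.21)
pH = 10.056 + (+0.651) = 10.71

pH = 10.71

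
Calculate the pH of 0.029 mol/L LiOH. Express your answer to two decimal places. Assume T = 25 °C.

LiOH is a strong base; [OH-] = 0.029 M.
pOH = -log(0.029) = 1.54
pH = 14.00 - 1.54 = 12.46

pH = 12.46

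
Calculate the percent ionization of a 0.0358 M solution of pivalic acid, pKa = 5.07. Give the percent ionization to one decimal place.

(CH3)3CCOOH ⇌ (CH3)3CCOO- + H+; let x = [H+] at equilibrium.
Ka = 10^(−5.07) = 8.51 × 10^-6
x ≈ √(Ka·C₀) = √(8.51 × 10^-6 × 0.0358) = 5.52 × 10^-4 M
Fraction ionized = 5.52 × 10^-4 / 0.0358 = 0.0154 → 1.5%

1.5%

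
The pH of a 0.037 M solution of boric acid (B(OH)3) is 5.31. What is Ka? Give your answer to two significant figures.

Ka = 6.5 × 10^-10

[H+] = 10^(-5.31) = 4.90 × 10^-6 M
At equilibrium [HA] = 0.037 − 4.90 × 10^-6 = 3.70 × 10^-2 M
Ka = [H+][A-]/[HA] = (4.90 × 10^-6)² / 3.70 × 10^-2 = 6.5 × 10^-10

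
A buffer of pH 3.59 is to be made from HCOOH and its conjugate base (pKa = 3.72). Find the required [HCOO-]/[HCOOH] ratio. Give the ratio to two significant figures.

ratio = 0.74

pH = pKa + log(r) ⇒ log(r) = 3.59 − 3.72 = -0.13
r = [HCOO-]/[HCOOH] = 10^(-0.13) = 0.741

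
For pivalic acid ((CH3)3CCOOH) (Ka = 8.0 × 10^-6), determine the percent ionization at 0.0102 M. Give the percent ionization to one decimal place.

2.8%

(CH3)3CCOOH ⇌ (CH3)3CCOO- + H+; let x = [H+] at equilibrium.
x ≈ √(Ka·C₀) = √(8.0 × 10^-6 × 0.0102) = 2.86 × 10^-4 M
% ionization = x/C₀ × 100% = 2.86 × 10^-4/0.0102 × 100% = 2.8%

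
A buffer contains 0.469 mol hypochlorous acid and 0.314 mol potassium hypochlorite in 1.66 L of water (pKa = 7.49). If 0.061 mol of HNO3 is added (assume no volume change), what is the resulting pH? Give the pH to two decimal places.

pH = 7.17

Added H+ converts OCl- to HOCl: HOCl → 0.53 mol, OCl- → 0.253 mol.
Henderson–Hasselbalch with mole ratio 0.253/0.53: pH = 7.49 + (-0.321)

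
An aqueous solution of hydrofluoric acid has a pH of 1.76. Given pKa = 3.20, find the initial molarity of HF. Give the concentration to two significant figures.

[H+] = 10^(-1.76) = 1.74 × 10^-2 M = x
Ka = 10^(−3.20) = 6.31 × 10^-4
Ka = x²/(C₀ − x) ⇒ C₀ = x + x²/Ka
C₀ = 1.74 × 10^-2 + (1.74 × 10^-2)²/(6.31 × 10^-4) = 4.97 × 10^-1 M

C₀ = 5.0 × 10^-1 M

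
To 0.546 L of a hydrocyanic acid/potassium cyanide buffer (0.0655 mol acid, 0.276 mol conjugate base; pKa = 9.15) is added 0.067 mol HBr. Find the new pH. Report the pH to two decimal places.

pH = 9.35

Added H+ converts CN- to HCN: HCN → 0.133 mol, CN- → 0.209 mol.
pH = pKa + log(n_CN-/n_HCN) = 9.15 + log(0.209/0.133) = 9.15 + (+0.196)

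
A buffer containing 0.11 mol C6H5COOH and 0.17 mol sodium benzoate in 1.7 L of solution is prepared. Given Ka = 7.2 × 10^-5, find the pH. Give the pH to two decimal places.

pKa = −log(7.2 × 10^-5) = 4.143
Henderson–Hasselbalch: pH = pKa + log([C6H5COO-]/[C6H5COOH]) = 4.143 + log(0.17/0.11)
pH = 4.143 + (+0.189) = 4.33

pH = 4.33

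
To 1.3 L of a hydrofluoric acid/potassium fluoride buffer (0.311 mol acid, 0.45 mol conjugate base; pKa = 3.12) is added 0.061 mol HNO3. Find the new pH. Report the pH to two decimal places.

Added H+ converts F- to HF: HF → 0.372 mol, F- → 0.389 mol.
Henderson–Hasselbalch with mole ratio 0.389/0.372: pH = 3.12 + (+0.019)

pH = 3.14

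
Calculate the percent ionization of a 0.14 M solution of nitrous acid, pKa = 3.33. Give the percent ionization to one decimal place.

5.6%

HNO2 ⇌ NO2- + H+; let x = [H+] at equilibrium.
Ka = 10^(−3.33) = 4.68 × 10^-4
Ka = x²/(C₀ − x); solving the quadratic gives x = 7.86 × 10^-3 M.
Fraction ionized = 7.86 × 10^-3 / 0.14 = 0.0561 → 5.6%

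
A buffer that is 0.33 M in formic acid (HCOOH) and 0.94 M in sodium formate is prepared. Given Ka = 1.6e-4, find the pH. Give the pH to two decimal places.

pH = 4.25

pKa = −log(1.6 × 10^-4) = 3.796
Henderson–Hasselbalch: pH = pKa + log([HCOO-]/[HCOOH]) = 3.796 + log(0.94/0.33)
pH = 3.796 + (+0.455) = 4.25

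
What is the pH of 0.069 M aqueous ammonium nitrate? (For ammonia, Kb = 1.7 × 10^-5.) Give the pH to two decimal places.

NH4+ is the conjugate acid of the weak base NH3.
Ka = Kw/Kb = 1.0×10^-14 / 1.7 × 10^-5 = 5.88 × 10^-10
Let x = [H+] at equilibrium. Ka = x²/(0.069 − x).
Since Ka ≪ C₀, x ≈ √(Ka·C₀) = 6.37 × 10^-6 M.
(x/C₀ = 0.0092% < 5%, so the approximation holds.)
pH = −log[H+] = −log(6.37 × 10^-6) = 5.20

pH = 5.20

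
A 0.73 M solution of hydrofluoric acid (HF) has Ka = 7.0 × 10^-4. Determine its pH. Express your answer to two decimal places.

HF ⇌ F- + H+
Let x = [H+] at equilibrium. Ka = x²/(0.73 − x).
Neglecting x in the denominator: x = √(7.0 × 10^-4 × 0.73) = 2.26 × 10^-2 M
(x/C₀ = 3.1% < 5%, so the approximation holds.)
pH = −log[H+] = −log(2.26 × 10^-2) = 1.65

pH = 1.65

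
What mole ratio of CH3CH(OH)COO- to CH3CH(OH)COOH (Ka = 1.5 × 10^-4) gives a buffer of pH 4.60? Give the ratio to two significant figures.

ratio = 6.0

pKa = -log(1.5 × 10^-4) = 3.824
pH = pKa + log(r) ⇒ log(r) = 4.60 − 3.824 = +0.776
r = [CH3CH(OH)COO-]/[CH3CH(OH)COOH] = 10^(+0.776) = 5.97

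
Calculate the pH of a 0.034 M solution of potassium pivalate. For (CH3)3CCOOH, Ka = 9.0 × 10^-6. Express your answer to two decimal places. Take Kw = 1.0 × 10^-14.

(CH3)3CCOO- is the conjugate base of the weak acid (CH3)3CCOOH.
Kb = Kw/Ka = 1.0×10^-14 / 9.0 × 10^-6 = 1.11 × 10^-9
Kb = [OH-]²/(0.034 − [OH-]) = 1.11 × 10^-9
Since Kb ≪ C₀, [OH-] ≈ √(Kb·C₀) = 6.14 × 10^-6 M.
Check: 0.018% ionized — well under 5%, approximation valid.
pOH = 5.21, so pH = 14.00 − pOH = 8.79

pH = 8.79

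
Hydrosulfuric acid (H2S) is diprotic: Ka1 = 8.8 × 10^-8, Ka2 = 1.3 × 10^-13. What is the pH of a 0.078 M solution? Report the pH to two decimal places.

Ka1 ≫ Ka2, so treat the first dissociation as the only significant source of H+.
Ka1 = x²/(0.078 − x) = 8.8 × 10^-8
x ≈ √(8.8 × 10^-8 × 0.078) = 8.28 × 10^-5 M
pH = −log(8.28 × 10^-5) = 4.08

pH = 4.08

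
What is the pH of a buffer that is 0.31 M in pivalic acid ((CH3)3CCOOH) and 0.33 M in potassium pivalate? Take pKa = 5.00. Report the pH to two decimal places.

pH = pKa + log([A⁻]/[HA]) = 5.00 + log(0.33/0.31)
pH = 5.00 + (+0.027) = 5.03

pH = 5.03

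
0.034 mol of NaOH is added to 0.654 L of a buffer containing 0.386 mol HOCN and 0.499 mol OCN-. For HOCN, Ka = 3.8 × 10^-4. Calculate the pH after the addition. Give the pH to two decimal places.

pH = 3.60

After neutralization: n(HOCN) = 0.352 mol, n(OCN-) = 0.533 mol.
pKa = −log(3.8 × 10^-4) = 3.420
pH = pKa + log([A⁻]/[HA]) = 3.420 + log(0.533/0.352) = 3.420 +0.180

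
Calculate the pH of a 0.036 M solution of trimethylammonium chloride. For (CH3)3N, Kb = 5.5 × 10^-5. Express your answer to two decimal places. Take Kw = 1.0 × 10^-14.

(CH3)3NH+ is the conjugate acid of the weak base (CH3)3N.
Ka = Kw/Kb = 1.0×10^-14 / 5.5 × 10^-5 = 1.82 × 10^-10
From the ICE table, Ka = x²/(0.036 − x) = 1.82 × 10^-10.
Neglecting x in the denominator: x = √(1.82 × 10^-10 × 0.036) = 2.56 × 10^-6 M
pH = −log[H+] = −log(2.56 × 10^-6) = 5.59

pH = 5.59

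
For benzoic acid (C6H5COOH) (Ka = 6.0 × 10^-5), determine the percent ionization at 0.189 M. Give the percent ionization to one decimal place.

C6H5COOH ⇌ C6H5COO- + H+; let x = [H+] at equilibrium.
x ≈ √(Ka·C₀) = √(6.0 × 10^-5 × 0.189) = 3.37 × 10^-3 M
% ionization = x/C₀ × 100% = 3.37 × 10^-3/0.189 × 100% = 1.8%

1.8%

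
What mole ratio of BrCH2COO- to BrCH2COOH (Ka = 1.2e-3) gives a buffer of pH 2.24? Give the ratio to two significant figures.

ratio = 0.21

pKa = -log(1.2 × 10^-3) = 2.921
pH = pKa + log(r) ⇒ log(r) = 2.24 − 2.921 = -0.681
r = [BrCH2COO-]/[BrCH2COOH] = 10^(-0.681) = 0.208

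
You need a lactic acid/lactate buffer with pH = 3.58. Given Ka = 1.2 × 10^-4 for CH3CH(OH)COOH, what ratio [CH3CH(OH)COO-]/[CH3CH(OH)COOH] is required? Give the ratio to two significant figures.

ratio = 0.46

pKa = -log(1.2 × 10^-4) = 3.921
pH = pKa + log(r) ⇒ log(r) = 3.58 − 3.921 = -0.341
r = [CH3CH(OH)COO-]/[CH3CH(OH)COOH] = 10^(-0.341) = 0.456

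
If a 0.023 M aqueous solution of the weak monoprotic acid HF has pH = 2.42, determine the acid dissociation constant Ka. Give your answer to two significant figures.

Ka = 7.5 × 10^-4

[H+] = 10^(-2.42) = 3.80 × 10^-3 M
At equilibrium [HA] = 0.023 − 3.80 × 10^-3 = 1.92 × 10^-2 M
Ka = [H+][A-]/[HA] = (3.80 × 10^-3)² / 1.92 × 10^-2 = 7.5 × 10^-4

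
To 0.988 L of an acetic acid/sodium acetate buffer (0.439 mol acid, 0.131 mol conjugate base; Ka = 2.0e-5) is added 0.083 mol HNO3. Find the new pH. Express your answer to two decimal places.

pH = 3.66

Added H+ converts CH3COO- to CH3COOH: CH3COOH → 0.522 mol, CH3COO- → 0.048 mol.
pKa = −log(2.0 × 10^-5) = 4.699
Henderson–Hasselbalch with mole ratio 0.048/0.522: pH = 4.699 + (-1.036)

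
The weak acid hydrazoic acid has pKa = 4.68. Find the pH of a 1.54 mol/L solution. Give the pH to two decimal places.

HN3 ⇌ N3- + H+
Ka = 10^(−4.68) = 2.09 × 10^-5
From the ICE table, Ka = [H+]²/(1.54 − [H+]) = 2.09 × 10^-5.
Neglecting [H+] in the denominator: [H+] = √(2.09 × 10^-5 × 1.54) = 5.67 × 10^-3 M
Check: 0.37% ionized — well under 5%, approximation valid.
pH = −log(5.67 × 10^-3) = 2.25

pH = 2.25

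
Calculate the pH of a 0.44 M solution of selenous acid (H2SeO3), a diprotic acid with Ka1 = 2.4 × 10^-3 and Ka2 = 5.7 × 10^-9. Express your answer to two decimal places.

pH = 1.50

Since Ka1 ≫ Ka2, the first ionization dominates [H+].
Ka1 = x²/(0.44 − x) = 2.4 × 10^-3
Solving the quadratic: x = (−Ka1 + √(Ka1² + 4·Ka1·C₀))/2 = 3.13 × 10^-2 M
pH = −log(3.13 × 10^-2) = 1.50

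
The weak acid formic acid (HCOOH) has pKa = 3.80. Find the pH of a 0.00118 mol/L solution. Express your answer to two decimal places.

pH = 3.44

HCOOH ⇌ HCOO- + H+
Ka = 10^(−3.80) = 1.58 × 10^-4
From the ICE table, Ka = [H+]²/(0.00118 − [H+]) = 1.58 × 10^-4.
[H+] is not negligible relative to C₀; solve [H+]² + 0.000158·[H+] − 1.86e-07 = 0.
[H+] = [−0.000158 + √(0.000158² + 7.46e-07)]/2 = 3.60 × 10^-4 M
pH = −log(3.60 × 10^-4) = 3.44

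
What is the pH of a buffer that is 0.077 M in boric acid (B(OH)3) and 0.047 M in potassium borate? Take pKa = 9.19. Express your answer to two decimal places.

Henderson–Hasselbalch: pH = pKa + log([B(OH)4-]/[B(OH)3]) = 9.19 + log(0.047/0.077)
pH = 9.19 + (-0.214) = 8.98

pH = 8.98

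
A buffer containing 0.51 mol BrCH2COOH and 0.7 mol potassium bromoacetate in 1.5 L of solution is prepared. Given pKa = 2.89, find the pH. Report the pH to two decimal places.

pH = 3.03

Henderson–Hasselbalch: pH = pKa + log([BrCH2COO-]/[BrCH2COOH]) = 2.89 + log(0.7/0.51)
pH = 2.89 + (+0.138) = 3.03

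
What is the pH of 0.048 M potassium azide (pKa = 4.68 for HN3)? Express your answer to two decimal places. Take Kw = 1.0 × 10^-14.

pH = 8.68

N3- is the conjugate base of the weak acid HN3.
Ka = 10^(−4.68) = 2.09 × 10^-5
Kb = Kw/Ka = 1.0×10^-14 / 2.09 × 10^-5 = 4.78 × 10^-10
Let x = [OH-] at equilibrium. Kb = x²/(0.048 − x).
Neglecting x in the denominator: x = √(4.78 × 10^-10 × 0.048) = 4.79 × 10^-6 M
pOH = −log(4.79 × 10^-6) = 5.32; pH = 14.00 − 5.32 = 8.68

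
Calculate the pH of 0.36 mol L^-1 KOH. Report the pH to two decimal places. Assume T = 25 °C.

KOH is a strong base; [OH-] = 0.36 M.
pOH = -log(0.36) = 0.44
pH = 14.00 - 0.44 = 13.56

pH = 13.56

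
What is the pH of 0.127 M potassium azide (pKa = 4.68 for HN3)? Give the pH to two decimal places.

pH = 8.89

N3- is the conjugate base of the weak acid HN3.
Ka = 10^(−4.68) = 2.09 × 10^-5
Kb = Kw/Ka = 1.0×10^-14 / 2.09 × 10^-5 = 4.78 × 10^-10
Let x = [OH-] at equilibrium. Kb = x²/(0.127 − x).
Since Kb ≪ C₀, x ≈ √(Kb·C₀) = 7.79 × 10^-6 M.
(x/C₀ = 0.0061% < 5%, so the approximation holds.)
pOH = −log(7.79 × 10^-6) = 5.11; pH = 14.00 − 5.11 = 8.89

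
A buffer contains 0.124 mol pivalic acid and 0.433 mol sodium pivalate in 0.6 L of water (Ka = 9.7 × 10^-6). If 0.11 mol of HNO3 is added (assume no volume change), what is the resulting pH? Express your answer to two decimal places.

After neutralization: n((CH3)3CCOOH) = 0.234 mol, n((CH3)3CCOO-) = 0.323 mol.
pKa = −log(9.7 × 10^-6) = 5.013
Henderson–Hasselbalch with mole ratio 0.323/0.234: pH = 5.013 + (+0.140)

pH = 5.15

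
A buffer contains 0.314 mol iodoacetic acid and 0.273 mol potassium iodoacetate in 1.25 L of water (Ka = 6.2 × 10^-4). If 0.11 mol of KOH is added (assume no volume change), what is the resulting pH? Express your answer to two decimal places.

OH- converts ICH2COOH to ICH2COO-: ICH2COOH → 0.204 mol, ICH2COO- → 0.383 mol.
pKa = −log(6.2 × 10^-4) = 3.208
pH = pKa + log(n_ICH2COO-/n_ICH2COOH) = 3.208 + log(0.383/0.204) = 3.208 + (+0.274)

pH = 3.48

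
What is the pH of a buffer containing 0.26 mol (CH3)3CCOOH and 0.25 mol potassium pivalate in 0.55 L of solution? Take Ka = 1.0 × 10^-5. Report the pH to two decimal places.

pKa = −log(1.0 × 10^-5) = 5.000
pH = pKa + log([A⁻]/[HA]) = 5.000 + log(0.25/0.26)
pH = 5.000 + (-0.017) = 4.98

pH = 4.98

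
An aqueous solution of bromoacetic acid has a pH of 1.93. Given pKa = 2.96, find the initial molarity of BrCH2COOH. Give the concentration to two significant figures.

C₀ = 1.4 × 10^-1 M

[H+] = 10^(-1.93) = 1.17 × 10^-2 M = x
Ka = 10^(−2.96) = 1.10 × 10^-3
Ka = x²/(C₀ − x) ⇒ C₀ = x + x²/Ka
C₀ = 1.17 × 10^-2 + (1.17 × 10^-2)²/(1.10 × 10^-3) = 1.36 × 10^-1 M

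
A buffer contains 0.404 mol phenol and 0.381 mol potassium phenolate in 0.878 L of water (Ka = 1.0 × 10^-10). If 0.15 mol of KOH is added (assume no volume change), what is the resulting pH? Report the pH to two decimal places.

pH = 10.32

OH- converts C6H5OH to C6H5O-: C6H5OH → 0.254 mol, C6H5O- → 0.531 mol.
pKa = −log(1.0 × 10^-10) = 10.000
pH = pKa + log(n_C6H5O-/n_C6H5OH) = 10.000 + log(0.531/0.254) = 10.000 + (+0.320)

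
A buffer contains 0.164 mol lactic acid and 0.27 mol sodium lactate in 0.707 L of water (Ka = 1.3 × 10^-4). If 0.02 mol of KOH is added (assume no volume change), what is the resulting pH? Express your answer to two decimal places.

pH = 4.19

After neutralization: n(CH3CH(OH)COOH) = 0.144 mol, n(CH3CH(OH)COO-) = 0.29 mol.
pKa = −log(1.3 × 10^-4) = 3.886
pH = pKa + log(n_CH3CH(OH)COO-/n_CH3CH(OH)COOH) = 3.886 + log(0.29/0.144) = 3.886 + (+0.304)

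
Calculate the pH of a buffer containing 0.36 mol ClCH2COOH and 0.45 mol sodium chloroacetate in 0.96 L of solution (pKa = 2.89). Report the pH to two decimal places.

Henderson–Hasselbalch: pH = pKa + log([ClCH2COO-]/[ClCH2COOH]) = 2.89 + log(0.45/0.36)
pH = 2.89 + (+0.097) = 2.99

pH = 2.99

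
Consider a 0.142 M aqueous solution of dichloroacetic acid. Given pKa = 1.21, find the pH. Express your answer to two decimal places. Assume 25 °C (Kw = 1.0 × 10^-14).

pH = 1.17

Cl2CHCOOH ⇌ Cl2CHCOO- + H+
Ka = 10^(−1.21) = 6.17 × 10^-2
Let x = [H+] at equilibrium. Ka = x²/(0.142 − x).
The 5% rule fails; solving x² + Ka·x − Ka·C₀ = 0 exactly:
x = (−Ka + √(Ka² + 4·Ka·C₀))/2 = 6.77 × 10^-2 M
pH = −log(6.77 × 10^-2) = 1.17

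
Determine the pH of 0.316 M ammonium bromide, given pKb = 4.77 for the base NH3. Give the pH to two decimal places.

NH4+ is the conjugate acid of the weak base NH3.
Kb = 10^(−4.77) = 1.70 × 10^-5
Ka = Kw/Kb = 1.0×10^-14 / 1.70 × 10^-5 = 5.88 × 10^-10
From the ICE table, Ka = [H+]²/(0.316 − [H+]) = 5.88 × 10^-10.
Neglecting [H+] in the denominator: [H+] = √(5.88 × 10^-10 × 0.316) = 1.36 × 10^-5 M
([H+]/C₀ = 0.0043% < 5%, so the approximation holds.)
pH = −log[H+] = −log(1.36 × 10^-5) = 4.87

pH = 4.87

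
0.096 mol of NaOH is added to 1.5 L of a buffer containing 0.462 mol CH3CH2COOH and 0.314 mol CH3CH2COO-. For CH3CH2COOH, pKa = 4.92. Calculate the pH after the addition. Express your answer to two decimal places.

After neutralization: n(CH3CH2COOH) = 0.366 mol, n(CH3CH2COO-) = 0.41 mol.
pH = pKa + log(n_CH3CH2COO-/n_CH3CH2COOH) = 4.92 + log(0.41/0.366) = 4.92 + (+0.049)

pH = 4.97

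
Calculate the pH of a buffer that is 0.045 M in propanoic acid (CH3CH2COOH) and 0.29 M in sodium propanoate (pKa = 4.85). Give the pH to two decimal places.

pH = pKa + log([A⁻]/[HA]) = 4.85 + log(0.29/0.045)
pH = 4.85 + (+0.809) = 5.66

pH = 5.66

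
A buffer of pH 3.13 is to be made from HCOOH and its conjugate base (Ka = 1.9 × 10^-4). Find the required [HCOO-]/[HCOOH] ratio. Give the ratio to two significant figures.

pKa = -log(1.9 × 10^-4) = 3.721
pH = pKa + log(r) ⇒ log(r) = 3.13 − 3.721 = -0.591
r = [HCOO-]/[HCOOH] = 10^(-0.591) = 0.256

ratio = 0.26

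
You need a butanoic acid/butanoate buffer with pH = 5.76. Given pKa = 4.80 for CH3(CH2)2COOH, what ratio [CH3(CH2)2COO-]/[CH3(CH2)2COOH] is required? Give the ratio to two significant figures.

ratio = 9.1

pH = pKa + log(r) ⇒ log(r) = 5.76 − 4.80 = +0.96
r = [CH3(CH2)2COO-]/[CH3(CH2)2COOH] = 10^(+0.96) = 9.12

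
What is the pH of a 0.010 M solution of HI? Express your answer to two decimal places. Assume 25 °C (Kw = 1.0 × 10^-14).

pH = 2.00

HI is a strong acid and dissociates completely, so [H+] = 0.010 M.
pH = -log(0.01) = 2.00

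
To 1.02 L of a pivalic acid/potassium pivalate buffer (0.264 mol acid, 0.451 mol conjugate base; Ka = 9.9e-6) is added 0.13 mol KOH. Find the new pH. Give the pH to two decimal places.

pH = 5.64

After neutralization: n((CH3)3CCOOH) = 0.134 mol, n((CH3)3CCOO-) = 0.581 mol.
pKa = −log(9.9 × 10^-6) = 5.004
pH = pKa + log(n_(CH3)3CCOO-/n_(CH3)3CCOOH) = 5.004 + log(0.581/0.134) = 5.004 + (+0.637)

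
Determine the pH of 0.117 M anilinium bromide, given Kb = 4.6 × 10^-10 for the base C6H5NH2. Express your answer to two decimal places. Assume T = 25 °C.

C6H5NH3+ is the conjugate acid of the weak base C6H5NH2.
Ka = Kw/Kb = 1.0×10^-14 / 4.6 × 10^-10 = 2.17 × 10^-5
From the ICE table, Ka = x²/(0.117 − x) = 2.17 × 10^-5.
Neglecting x in the denominator: x = √(2.17 × 10^-5 × 0.117) = 1.59 × 10^-3 M
pH = −log(1.59 × 10^-3) = 2.80

pH = 2.80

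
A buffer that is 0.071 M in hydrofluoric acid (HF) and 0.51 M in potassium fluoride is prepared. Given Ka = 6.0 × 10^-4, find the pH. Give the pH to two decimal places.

pKa = −log(6.0 × 10^-4) = 3.222
Using pH = pKa + log([base]/[acid]) with [base]/[acid] = 0.51/0.071:
pH = 3.222 + (+0.856) = 4.08

pH = 4.08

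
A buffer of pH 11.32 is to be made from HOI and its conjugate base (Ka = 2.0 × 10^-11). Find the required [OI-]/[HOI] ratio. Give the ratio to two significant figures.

ratio = 4.2

pKa = -log(2.0 × 10^-11) = 10.699
pH = pKa + log(r) ⇒ log(r) = 11.32 − 10.699 = +0.621
r = [OI-]/[HOI] = 10^(+0.621) = 4.18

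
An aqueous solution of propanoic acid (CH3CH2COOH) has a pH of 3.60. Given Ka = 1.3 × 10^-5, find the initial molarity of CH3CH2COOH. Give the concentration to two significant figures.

C₀ = 5.1 × 10^-3 M

[H+] = 10^(-3.60) = 2.51 × 10^-4 M = x
Ka = x²/(C₀ − x) ⇒ C₀ = x + x²/Ka
C₀ = 2.51 × 10^-4 + (2.51 × 10^-4)²/(1.3 × 10^-5) = 5.10 × 10^-3 M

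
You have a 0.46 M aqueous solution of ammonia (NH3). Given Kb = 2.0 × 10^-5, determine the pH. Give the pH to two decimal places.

NH3 + H2O ⇌ NH4+ + OH-
Kb = [OH-]²/(0.46 − [OH-]) = 2.0 × 10^-5
Neglecting [OH-] in the denominator: [OH-] = √(2.0 × 10^-5 × 0.46) = 3.03 × 10^-3 M
pOH = −log(3.03 × 10^-3) = 2.52; pH = 14.00 − 2.52 = 11.48

pH = 11.48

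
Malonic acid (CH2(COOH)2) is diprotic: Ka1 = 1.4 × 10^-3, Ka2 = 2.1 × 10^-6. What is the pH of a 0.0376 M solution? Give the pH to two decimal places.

pH = 2.18

Since Ka1 ≫ Ka2, the first ionization dominates [H+].
Ka1 = x²/(0.0376 − x) = 1.4 × 10^-3
Solving the quadratic: x = (−Ka1 + √(Ka1² + 4·Ka1·C₀))/2 = 6.59 × 10^-3 M
pH = −log(6.59 × 10^-3) = 2.18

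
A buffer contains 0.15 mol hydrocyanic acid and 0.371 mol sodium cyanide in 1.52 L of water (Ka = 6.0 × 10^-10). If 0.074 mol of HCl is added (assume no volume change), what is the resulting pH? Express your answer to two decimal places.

pH = 9.34

Added H+ converts CN- to HCN: HCN → 0.224 mol, CN- → 0.297 mol.
pKa = −log(6.0 × 10^-10) = 9.222
pH = pKa + log([A⁻]/[HA]) = 9.222 + log(0.297/0.224) = 9.222 +0.123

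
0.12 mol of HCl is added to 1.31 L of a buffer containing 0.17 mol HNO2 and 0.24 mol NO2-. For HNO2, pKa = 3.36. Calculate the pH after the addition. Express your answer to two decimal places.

pH = 2.98

Added H+ converts NO2- to HNO2: HNO2 → 0.29 mol, NO2- → 0.12 mol.
Henderson–Hasselbalch with mole ratio 0.12/0.29: pH = 3.36 + (-0.383)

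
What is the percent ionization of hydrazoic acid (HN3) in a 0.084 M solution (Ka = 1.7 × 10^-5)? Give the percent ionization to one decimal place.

1.4%

HN3 ⇌ N3- + H+; let x = [H+] at equilibrium.
x ≈ √(Ka·C₀) = √(1.7 × 10^-5 × 0.084) = 1.19 × 10^-3 M
Fraction ionized = 1.19 × 10^-3 / 0.084 = 0.0142 → 1.4%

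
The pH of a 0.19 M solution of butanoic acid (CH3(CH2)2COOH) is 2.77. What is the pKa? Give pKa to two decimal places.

pKa = 4.81

[H+] = 10^(-2.77) = 1.70 × 10^-3 M
At equilibrium [HA] = 0.19 − 1.70 × 10^-3 = 1.88 × 10^-1 M
Ka = [H+][A-]/[HA] = (1.70 × 10^-3)² / 1.88 × 10^-1 = 1.54 × 10^-5
pKa = -log(1.54 × 10^-5) = 4.81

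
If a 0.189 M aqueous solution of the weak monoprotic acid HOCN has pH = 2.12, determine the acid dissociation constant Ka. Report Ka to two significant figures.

Ka = 3.2 × 10^-4

[H+] = 10^(-2.12) = 7.59 × 10^-3 M
At equilibrium [HA] = 0.189 − 7.59 × 10^-3 = 1.81 × 10^-1 M
Ka = [H+][A-]/[HA] = (7.59 × 10^-3)² / 1.81 × 10^-1 = 3.2 × 10^-4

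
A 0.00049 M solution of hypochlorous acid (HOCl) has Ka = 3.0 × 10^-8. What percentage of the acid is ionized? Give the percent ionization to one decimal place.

HOCl ⇌ OCl- + H+; let x = [H+] at equilibrium.
x ≈ √(Ka·C₀) = √(3.0 × 10^-8 × 0.00049) = 3.83 × 10^-6 M
% ionization = x/C₀ × 100% = 3.83 × 10^-6/0.00049 × 100% = 0.8%

0.8%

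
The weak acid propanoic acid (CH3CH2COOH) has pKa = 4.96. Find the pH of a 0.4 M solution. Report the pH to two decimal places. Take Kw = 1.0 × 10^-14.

CH3CH2COOH ⇌ CH3CH2COO- + H+
Ka = 10^(−4.96) = 1.10 × 10^-5
Ka = [H+]²/(0.4 − [H+]) = 1.10 × 10^-5
Assume [H+] ≪ 0.4: [H+] ≈ √(1.10 × 10^-5 × 0.4) = 2.10 × 10^-3 M
pH = −log[H+] = −log(2.10 × 10^-3) = 2.68

pH = 2.68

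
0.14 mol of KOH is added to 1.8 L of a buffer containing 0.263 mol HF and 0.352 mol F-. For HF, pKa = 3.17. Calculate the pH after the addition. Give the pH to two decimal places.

pH = 3.77

After neutralization: n(HF) = 0.123 mol, n(F-) = 0.492 mol.
pH = pKa + log(n_F-/n_HF) = 3.17 + log(0.492/0.123) = 3.17 + (+0.602)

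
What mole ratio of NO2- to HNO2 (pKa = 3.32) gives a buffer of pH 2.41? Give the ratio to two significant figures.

ratio = 0.12

pH = pKa + log(r) ⇒ log(r) = 2.41 − 3.32 = -0.91
r = [NO2-]/[HNO2] = 10^(-0.91) = 0.123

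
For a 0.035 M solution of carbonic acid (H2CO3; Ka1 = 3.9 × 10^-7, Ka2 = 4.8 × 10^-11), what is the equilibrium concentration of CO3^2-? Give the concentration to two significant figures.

4.8 × 10^-11 M

First ionization gives [H+] ≈ [HCO3-] = 1.17 × 10^-4 M.
Second step: Ka2 = [H+][CO3^2-]/[HCO3-] ≈ [CO3^2-] (since [H+] ≈ [HCO3-]).
So [CO3^2-] ≈ Ka2.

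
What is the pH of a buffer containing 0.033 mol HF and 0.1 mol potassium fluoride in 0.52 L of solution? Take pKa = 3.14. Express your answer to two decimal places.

Using pH = pKa + log([base]/[acid]) with [base]/[acid] = 0.1/0.033:
pH = 3.14 + (+0.481) = 3.62

pH = 3.62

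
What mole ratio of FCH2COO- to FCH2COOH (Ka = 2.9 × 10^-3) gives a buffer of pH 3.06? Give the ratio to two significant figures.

pKa = -log(2.9 × 10^-3) = 2.538
pH = pKa + log(r) ⇒ log(r) = 3.06 − 2.538 = +0.522
r = [FCH2COO-]/[FCH2COOH] = 10^(+0.522) = 3.33

ratio = 3.3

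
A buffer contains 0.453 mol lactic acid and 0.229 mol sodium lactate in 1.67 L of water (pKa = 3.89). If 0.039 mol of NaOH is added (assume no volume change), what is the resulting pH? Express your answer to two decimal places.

OH- converts CH3CH(OH)COOH to CH3CH(OH)COO-: CH3CH(OH)COOH → 0.414 mol, CH3CH(OH)COO- → 0.268 mol.
Henderson–Hasselbalch with mole ratio 0.268/0.414: pH = 3.89 + (-0.189)

pH = 3.70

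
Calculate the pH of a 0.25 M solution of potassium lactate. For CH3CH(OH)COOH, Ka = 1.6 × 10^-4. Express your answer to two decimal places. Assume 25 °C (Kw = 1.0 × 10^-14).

pH = 8.60

CH3CH(OH)COO- is the conjugate base of the weak acid CH3CH(OH)COOH.
Kb = Kw/Ka = 1.0×10^-14 / 1.6 × 10^-4 = 6.25 × 10^-11
Let x = [OH-] at equilibrium. Kb = x²/(0.25 − x).
Assume x ≪ 0.25: x ≈ √(6.25 × 10^-11 × 0.25) = 3.95 × 10^-6 M
Check: 0.0016% ionized — well under 5%, approximation valid.
pOH = 5.40, so pH = 14.00 − pOH = 8.60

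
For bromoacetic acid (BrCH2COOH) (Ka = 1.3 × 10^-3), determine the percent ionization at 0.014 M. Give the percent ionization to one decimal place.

26.2%

BrCH2COOH ⇌ BrCH2COO- + H+; let x = [H+] at equilibrium.
Ka = x²/(C₀ − x); solving the quadratic gives x = 3.67 × 10^-3 M.
Fraction ionized = 3.67 × 10^-3 / 0.014 = 0.2621 → 26.2%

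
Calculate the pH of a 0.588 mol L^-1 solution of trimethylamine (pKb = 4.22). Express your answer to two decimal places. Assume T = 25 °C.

pH = 11.77

(CH3)3N + H2O ⇌ (CH3)3NH+ + OH-
Kb = 10^(−4.22) = 6.03 × 10^-5
Kb = x²/(0.588 − x) = 6.03 × 10^-5
Since Kb ≪ C₀, x ≈ √(Kb·C₀) = 5.95 × 10^-3 M.
Check: 1% ionized — well under 5%, approximation valid.
pOH = −log(5.95 × 10^-3) = 2.23; pH = 14.00 − 2.23 = 11.77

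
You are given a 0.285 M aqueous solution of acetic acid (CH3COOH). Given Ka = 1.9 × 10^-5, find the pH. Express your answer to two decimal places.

CH3COOH ⇌ CH3COO- + H+
Ka = [H+]²/(0.285 − [H+]) = 1.9 × 10^-5
Since Ka ≪ C₀, [H+] ≈ √(Ka·C₀) = 2.33 × 10^-3 M.
pH = −log(2.33 × 10^-3) = 2.63

pH = 2.63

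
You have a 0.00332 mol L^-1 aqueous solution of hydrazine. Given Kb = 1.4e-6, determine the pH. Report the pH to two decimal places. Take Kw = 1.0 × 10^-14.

pH = 9.83

N2H4 + H2O ⇌ N2H5+ + OH-
Let x = [OH-] at equilibrium. Kb = x²/(0.00332 − x).
Neglecting x in the denominator: x = √(1.4 × 10^-6 × 0.00332) = 6.82 × 10^-5 M
Check: 2.1% ionized — well under 5%, approximation valid.
pOH = −log(6.82 × 10^-5) = 4.17; pH = 14.00 − 4.17 = 9.83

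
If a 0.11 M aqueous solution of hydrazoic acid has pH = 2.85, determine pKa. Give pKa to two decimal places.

pKa = 4.74

[H+] = 10^(-2.85) = 1.41 × 10^-3 M
At equilibrium [HA] = 0.11 − 1.41 × 10^-3 = 1.09 × 10^-1 M
Ka = [H+][A-]/[HA] = (1.41 × 10^-3)² / 1.09 × 10^-1 = 1.82 × 10^-5
pKa = -log(1.82 × 10^-5) = 4.74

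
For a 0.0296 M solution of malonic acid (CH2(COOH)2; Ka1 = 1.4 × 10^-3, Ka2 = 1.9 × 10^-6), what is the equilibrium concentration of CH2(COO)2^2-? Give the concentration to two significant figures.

First ionization gives [H+] ≈ [CH2(COOH)COO-] = 5.78 × 10^-3 M.
Second step: Ka2 = [H+][CH2(COO)2^2-]/[CH2(COOH)COO-] ≈ [CH2(COO)2^2-] (since [H+] ≈ [CH2(COOH)COO-]).
So [CH2(COO)2^2-] ≈ Ka2.

1.9 × 10^-6 M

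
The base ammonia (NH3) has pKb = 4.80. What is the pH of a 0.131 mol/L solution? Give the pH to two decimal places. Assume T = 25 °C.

pH = 11.16

NH3 + H2O ⇌ NH4+ + OH-
Kb = 10^(−4.80) = 1.58 × 10^-5
Kb = [OH-]²/(0.131 − [OH-]) = 1.58 × 10^-5
Neglecting [OH-] in the denominator: [OH-] = √(1.58 × 10^-5 × 0.131) = 1.44 × 10^-3 M
([OH-]/C₀ = 1.1% < 5%, so the approximation holds.)
pOH = −log(1.44 × 10^-3) = 2.84; pH = 14.00 − 2.84 = 11.16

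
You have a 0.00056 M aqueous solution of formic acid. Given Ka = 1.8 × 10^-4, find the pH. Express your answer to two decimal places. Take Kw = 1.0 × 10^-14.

HCOOH ⇌ HCOO- + H+
Let x = [H+] at equilibrium. Ka = x²/(0.00056 − x).
x is not negligible relative to C₀; solve x² + 0.00018·x − 1.01e-07 = 0.
x = (−Ka + √(Ka² + 4·Ka·C₀))/2 = 2.40 × 10^-4 M
pH = −log(2.40 × 10^-4) = 3.62

pH = 3.62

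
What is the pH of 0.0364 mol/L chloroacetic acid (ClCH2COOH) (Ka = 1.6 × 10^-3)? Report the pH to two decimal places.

ClCH2COOH ⇌ ClCH2COO- + H+
Ka = x²/(0.0364 − x) = 1.6 × 10^-3
Here C₀/Ka ≈ 22.8, so the small-x approximation fails. Use the quadratic:
x = (−Ka + √(Ka² + 4·Ka·C₀))/2 = 6.87 × 10^-3 M
pH = −log(6.87 × 10^-3) = 2.16

pH = 2.16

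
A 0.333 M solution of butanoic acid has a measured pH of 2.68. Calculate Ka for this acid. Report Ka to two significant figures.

Ka = 1.3 × 10^-5

[H+] = 10^(-2.68) = 2.09 × 10^-3 M
At equilibrium [HA] = 0.333 − 2.09 × 10^-3 = 3.31 × 10^-1 M
Ka = [H+][A-]/[HA] = (2.09 × 10^-3)² / 3.31 × 10^-1 = 1.3 × 10^-5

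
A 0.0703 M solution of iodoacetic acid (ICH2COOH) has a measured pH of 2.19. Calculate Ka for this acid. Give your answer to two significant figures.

[H+] = 10^(-2.19) = 6.46 × 10^-3 M
At equilibrium [HA] = 0.0703 − 6.46 × 10^-3 = 6.38 × 10^-2 M
Ka = [H+][A-]/[HA] = (6.46 × 10^-3)² / 6.38 × 10^-2 = 6.5 × 10^-4

Ka = 6.5 × 10^-4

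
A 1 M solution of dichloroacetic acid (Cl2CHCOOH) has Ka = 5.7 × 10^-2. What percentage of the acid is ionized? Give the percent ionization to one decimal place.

Cl2CHCOOH ⇌ Cl2CHCOO- + H+; let x = [H+] at equilibrium.
Solve x² + 0.057x − 0.057 = 0 → x = 2.12 × 10^-1 M
% ionization = x/C₀ × 100% = 2.12 × 10^-1/1 × 100% = 21.2%

21.2%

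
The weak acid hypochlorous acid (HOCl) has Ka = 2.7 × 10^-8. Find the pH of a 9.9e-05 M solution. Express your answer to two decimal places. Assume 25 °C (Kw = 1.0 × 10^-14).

HOCl ⇌ OCl- + H+
From the ICE table, Ka = [H+]²/(9.9e-05 − [H+]) = 2.7 × 10^-8.
Neglecting [H+] in the denominator: [H+] = √(2.7 × 10^-8 × 9.9e-05) = 1.63 × 10^-6 M
pH = −log(1.63 × 10^-6) = 5.79

pH = 5.79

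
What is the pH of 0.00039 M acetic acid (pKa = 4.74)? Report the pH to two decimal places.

CH3COOH ⇌ CH3COO- + H+
Ka = 10^(−4.74) = 1.82 × 10^-5
From the ICE table, Ka = [H+]²/(0.00039 − [H+]) = 1.82 × 10^-5.
The 5% rule fails; solving [H+]² + Ka·[H+] − Ka·C₀ = 0 exactly:
[H+] = (−Ka + √(Ka² + 4·Ka·C₀))/2 = 7.56 × 10^-5 M
pH = −log(7.56 × 10^-5) = 4.12

pH = 4.12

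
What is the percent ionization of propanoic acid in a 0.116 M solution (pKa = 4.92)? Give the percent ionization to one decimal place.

1.0%

CH3CH2COOH ⇌ CH3CH2COO- + H+; let x = [H+] at equilibrium.
Ka = 10^(−4.92) = 1.20 × 10^-5
x ≈ √(Ka·C₀) = √(1.20 × 10^-5 × 0.116) = 1.18 × 10^-3 M
Fraction ionized = 1.18 × 10^-3 / 0.116 = 0.0102 → 1.0%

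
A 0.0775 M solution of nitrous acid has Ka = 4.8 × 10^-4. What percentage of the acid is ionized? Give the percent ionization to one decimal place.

HNO2 ⇌ NO2- + H+; let x = [H+] at equilibrium.
Solve x² + 0.00048x − 3.72e-05 = 0 → x = 5.86 × 10^-3 M
% ionization = x/C₀ × 100% = 5.86 × 10^-3/0.0775 × 100% = 7.6%

7.6%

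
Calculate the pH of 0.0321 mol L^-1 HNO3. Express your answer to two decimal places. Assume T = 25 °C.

pH = 1.49

HNO3 is a strong acid and dissociates completely, so [H+] = 0.0321 M.
pH = -log(0.0321) = 1.49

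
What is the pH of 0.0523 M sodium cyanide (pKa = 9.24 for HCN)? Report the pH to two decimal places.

CN- is the conjugate base of the weak acid HCN.
Ka = 10^(−9.24) = 5.75 × 10^-10
Kb = Kw/Ka = 1.0×10^-14 / 5.75 × 10^-10 = 1.74 × 10^-5
Kb = x²/(0.0523 − x) = 1.74 × 10^-5
Since Kb ≪ C₀, x ≈ √(Kb·C₀) = 9.54 × 10^-4 M.
pOH = −log(9.54 × 10^-4) = 3.02; pH = 14.00 − 3.02 = 10.98

pH = 10.98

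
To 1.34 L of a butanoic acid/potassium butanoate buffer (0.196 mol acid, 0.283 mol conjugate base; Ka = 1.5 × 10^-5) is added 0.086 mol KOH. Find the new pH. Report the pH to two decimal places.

pH = 5.35

After neutralization: n(CH3(CH2)2COOH) = 0.11 mol, n(CH3(CH2)2COO-) = 0.369 mol.
pKa = −log(1.5 × 10^-5) = 4.824
Henderson–Hasselbalch with mole ratio 0.369/0.11: pH = 4.824 + (+0.526)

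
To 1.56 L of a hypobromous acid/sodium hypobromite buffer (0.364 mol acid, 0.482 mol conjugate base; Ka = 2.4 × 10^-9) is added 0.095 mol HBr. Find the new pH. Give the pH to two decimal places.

pH = 8.55

After neutralization: n(HOBr) = 0.459 mol, n(OBr-) = 0.387 mol.
pKa = −log(2.4 × 10^-9) = 8.620
pH = pKa + log(n_OBr-/n_HOBr) = 8.620 + log(0.387/0.459) = 8.620 + (-0.074)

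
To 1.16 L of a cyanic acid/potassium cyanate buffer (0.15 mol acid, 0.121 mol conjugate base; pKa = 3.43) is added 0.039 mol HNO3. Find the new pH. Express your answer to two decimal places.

After neutralization: n(HOCN) = 0.189 mol, n(OCN-) = 0.082 mol.
pH = pKa + log([A⁻]/[HA]) = 3.43 + log(0.082/0.189) = 3.43 -0.363

pH = 3.07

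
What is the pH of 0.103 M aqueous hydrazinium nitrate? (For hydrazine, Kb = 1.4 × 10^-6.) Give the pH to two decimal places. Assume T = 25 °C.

N2H5+ is the conjugate acid of the weak base N2H4.
Ka = Kw/Kb = 1.0×10^-14 / 1.4 × 10^-6 = 7.14 × 10^-9
From the ICE table, Ka = x²/(0.103 − x) = 7.14 × 10^-9.
Assume x ≪ 0.103: x ≈ √(7.14 × 10^-9 × 0.103) = 2.71 × 10^-5 M
Check: 0.026% ionized — well under 5%, approximation valid.
pH = −log[H+] = −log(2.71 × 10^-5) = 4.57

pH = 4.57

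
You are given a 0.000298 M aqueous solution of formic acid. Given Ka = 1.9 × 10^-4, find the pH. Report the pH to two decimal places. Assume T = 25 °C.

HCOOH ⇌ HCOO- + H+
From the ICE table, Ka = [H+]²/(0.000298 − [H+]) = 1.9 × 10^-4.
The 5% rule fails; solving [H+]² + Ka·[H+] − Ka·C₀ = 0 exactly:
[H+] = (−Ka + √(Ka² + 4·Ka·C₀))/2 = 1.61 × 10^-4 M
pH = −log[H+] = −log(1.61 × 10^-4) = 3.79

pH = 3.79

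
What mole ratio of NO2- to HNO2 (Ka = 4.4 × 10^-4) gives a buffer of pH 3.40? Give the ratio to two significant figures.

pKa = -log(4.4 × 10^-4) = 3.357
pH = pKa + log(r) ⇒ log(r) = 3.40 − 3.357 = +0.043
r = [NO2-]/[HNO2] = 10^(+0.043) = 1.1

ratio = 1.1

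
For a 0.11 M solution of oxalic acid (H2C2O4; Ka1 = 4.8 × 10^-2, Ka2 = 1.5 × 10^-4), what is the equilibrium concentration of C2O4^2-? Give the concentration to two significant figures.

First ionization gives [H+] ≈ [HC2O4-] = 5.25 × 10^-2 M.
Second step: Ka2 = [H+][C2O4^2-]/[HC2O4-] ≈ [C2O4^2-] (since [H+] ≈ [HC2O4-]).
So [C2O4^2-] ≈ Ka2.

1.5 × 10^-4 M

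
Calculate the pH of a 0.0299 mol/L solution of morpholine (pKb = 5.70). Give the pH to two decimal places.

C4H8ONH + H2O ⇌ C4H8ONH2+ + OH-
Kb = 10^(−5.70) = 2.00 × 10^-6
From the ICE table, Kb = [OH-]²/(0.0299 − [OH-]) = 2.00 × 10^-6.
Assume [OH-] ≪ 0.0299: [OH-] ≈ √(2.00 × 10^-6 × 0.0299) = 2.45 × 10^-4 M
([OH-]/C₀ = 0.82% < 5%, so the approximation holds.)
pOH = 3.61, so pH = 14.00 − pOH = 10.39

pH = 10.39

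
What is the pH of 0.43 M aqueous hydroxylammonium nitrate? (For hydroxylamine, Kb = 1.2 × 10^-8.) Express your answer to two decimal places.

pH = 3.22

NH3OH+ is the conjugate acid of the weak base NH2OH.
Ka = Kw/Kb = 1.0×10^-14 / 1.2 × 10^-8 = 8.33 × 10^-7
Ka = [H+]²/(0.43 − [H+]) = 8.33 × 10^-7
Since Ka ≪ C₀, [H+] ≈ √(Ka·C₀) = 5.98 × 10^-4 M.
Check: 0.14% ionized — well under 5%, approximation valid.
pH = −log(5.98 × 10^-4) = 3.22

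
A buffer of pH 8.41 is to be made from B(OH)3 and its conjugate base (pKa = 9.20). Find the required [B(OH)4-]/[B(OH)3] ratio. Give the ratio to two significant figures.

pH = pKa + log(r) ⇒ log(r) = 8.41 − 9.20 = -0.79
r = [B(OH)4-]/[B(OH)3] = 10^(-0.79) = 0.162

ratio = 0.16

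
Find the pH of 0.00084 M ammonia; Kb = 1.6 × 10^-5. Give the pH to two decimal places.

pH = 10.03

NH3 + H2O ⇌ NH4+ + OH-
From the ICE table, Kb = [OH-]²/(0.00084 − [OH-]) = 1.6 × 10^-5.
Here C₀/Kb ≈ 52.5, so the small-[OH-] approximation fails. Use the quadratic:
[OH-] = [−1.6e-05 + √(1.6e-05² + 5.38e-08)]/2 = 1.08 × 10^-4 M
pOH = −log(1.08 × 10^-4) = 3.97; pH = 14.00 − 3.97 = 10.03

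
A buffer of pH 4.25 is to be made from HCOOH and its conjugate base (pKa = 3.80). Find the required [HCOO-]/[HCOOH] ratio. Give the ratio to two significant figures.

pH = pKa + log(r) ⇒ log(r) = 4.25 − 3.80 = +0.45
r = [HCOO-]/[HCOOH] = 10^(+0.45) = 2.82

ratio = 2.8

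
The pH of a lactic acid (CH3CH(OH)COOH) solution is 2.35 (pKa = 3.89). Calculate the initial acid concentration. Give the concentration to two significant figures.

[H+] = 10^(-2.35) = 4.47 × 10^-3 M = x
Ka = 10^(−3.89) = 1.29 × 10^-4
Ka = x²/(C₀ − x) ⇒ C₀ = x + x²/Ka
C₀ = 4.47 × 10^-3 + (4.47 × 10^-3)²/(1.29 × 10^-4) = 1.59 × 10^-1 M

C₀ = 1.6 × 10^-1 M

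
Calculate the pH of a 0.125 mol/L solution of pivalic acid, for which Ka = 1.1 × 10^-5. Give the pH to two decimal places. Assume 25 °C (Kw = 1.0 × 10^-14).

pH = 2.93

(CH3)3CCOOH ⇌ (CH3)3CCOO- + H+
Ka = [H+]²/(0.125 − [H+]) = 1.1 × 10^-5
Neglecting [H+] in the denominator: [H+] = √(1.1 × 10^-5 × 0.125) = 1.17 × 10^-3 M
([H+]/C₀ = 0.94% < 5%, so the approximation holds.)
pH = −log[H+] = −log(1.17 × 10^-3) = 2.93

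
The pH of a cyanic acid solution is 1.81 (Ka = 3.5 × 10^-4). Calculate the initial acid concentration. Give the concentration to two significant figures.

C₀ = 7.0 × 10^-1 M

[H+] = 10^(-1.81) = 1.55 × 10^-2 M = x
Ka = x²/(C₀ − x) ⇒ C₀ = x + x²/Ka
C₀ = 1.55 × 10^-2 + (1.55 × 10^-2)²/(3.5 × 10^-4) = 7.02 × 10^-1 M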